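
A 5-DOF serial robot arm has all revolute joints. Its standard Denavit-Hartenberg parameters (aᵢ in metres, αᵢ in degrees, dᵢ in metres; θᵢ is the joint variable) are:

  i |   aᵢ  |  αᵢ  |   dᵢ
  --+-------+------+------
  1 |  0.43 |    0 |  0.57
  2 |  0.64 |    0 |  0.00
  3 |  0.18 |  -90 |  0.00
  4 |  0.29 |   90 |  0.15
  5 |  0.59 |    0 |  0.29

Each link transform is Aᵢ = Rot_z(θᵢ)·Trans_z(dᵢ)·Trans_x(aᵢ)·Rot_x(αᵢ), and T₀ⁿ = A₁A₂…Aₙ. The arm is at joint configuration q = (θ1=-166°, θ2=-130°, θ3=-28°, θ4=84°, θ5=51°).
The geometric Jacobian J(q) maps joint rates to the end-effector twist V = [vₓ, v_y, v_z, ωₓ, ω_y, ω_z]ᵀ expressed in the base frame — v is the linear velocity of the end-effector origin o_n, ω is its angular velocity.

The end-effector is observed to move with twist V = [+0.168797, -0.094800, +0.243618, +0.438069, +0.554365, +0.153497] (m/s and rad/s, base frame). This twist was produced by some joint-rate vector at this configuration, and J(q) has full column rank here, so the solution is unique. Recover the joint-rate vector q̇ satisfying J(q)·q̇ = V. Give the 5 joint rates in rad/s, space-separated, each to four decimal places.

-0.0840 -0.8140 0.9800 0.1910 0.6840

o_n = [-0.0595, 1.2795, -0.0574]
J₁: ẑ×o_n = [-1.2795, -0.0595, 0.0000], ω = ẑ
J2: z=[0.0000, 0.0000, 1.0000] o=[-0.4172, -0.1040, 0.5700] → [-1.3835, 0.3578, 0.0000, 0.0000, 0.0000, 1.0000]
J3: z=[0.0000, 0.0000, 1.0000] o=[-0.1367, 0.4712, 0.5700] → [-0.8083, 0.0772, 0.0000, 0.0000, 0.0000, 1.0000]
J4: z=[-0.5878, 0.8090, 0.0000] o=[0.0090, 0.5770, 0.5700] → [-0.5075, -0.3688, -0.3575, -0.5878, 0.8090, 0.0000]
J5: z=[0.8046, 0.5846, 0.1045] o=[-0.0547, 0.7162, 0.2816] → [-0.2570, 0.2722, 0.4560, 0.8046, 0.5846, 0.1045]
q̇ = J⁺·V = [-0.0840, -0.8140, 0.9800, 0.1910, 0.6840]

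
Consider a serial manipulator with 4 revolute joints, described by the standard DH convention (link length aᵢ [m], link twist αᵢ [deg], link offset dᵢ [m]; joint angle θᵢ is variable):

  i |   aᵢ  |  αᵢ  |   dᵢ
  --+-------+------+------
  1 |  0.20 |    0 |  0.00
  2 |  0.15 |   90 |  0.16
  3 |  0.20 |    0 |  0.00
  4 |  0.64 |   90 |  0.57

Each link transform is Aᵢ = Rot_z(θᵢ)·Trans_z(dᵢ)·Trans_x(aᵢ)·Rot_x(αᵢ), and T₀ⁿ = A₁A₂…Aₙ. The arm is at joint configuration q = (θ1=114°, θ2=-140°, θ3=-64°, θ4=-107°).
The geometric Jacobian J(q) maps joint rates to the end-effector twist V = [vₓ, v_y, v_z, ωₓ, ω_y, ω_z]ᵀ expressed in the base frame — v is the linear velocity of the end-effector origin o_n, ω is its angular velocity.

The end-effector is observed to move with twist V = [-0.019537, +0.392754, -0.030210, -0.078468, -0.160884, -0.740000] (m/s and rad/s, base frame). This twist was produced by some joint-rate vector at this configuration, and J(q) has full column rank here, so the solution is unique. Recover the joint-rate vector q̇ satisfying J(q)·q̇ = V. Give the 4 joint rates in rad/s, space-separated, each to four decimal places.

o_n = [-0.6857, -0.1567, -0.1199]
J₁: ẑ×o_n = [0.1567, -0.6857, 0.0000], ω = ẑ
J2: z=[0.0000, 0.0000, 1.0000] o=[-0.0813, 0.1827, 0.0000] → [0.3394, -0.6044, 0.0000, 0.0000, 0.0000, 1.0000]
J3: z=[-0.4384, -0.8988, 0.0000] o=[0.0535, 0.1170, 0.1600] → [0.2516, -0.1227, -0.5444, -0.4384, -0.8988, 0.0000]
J4: z=[-0.4384, -0.8988, 0.0000] o=[0.1323, 0.0785, -0.0198] → [0.0900, -0.0439, -0.6321, -0.4384, -0.8988, 0.0000]
q̇ = J⁺·V = [-0.3430, -0.3970, 0.9460, -0.7670]

-0.3430 -0.3970 0.9460 -0.7670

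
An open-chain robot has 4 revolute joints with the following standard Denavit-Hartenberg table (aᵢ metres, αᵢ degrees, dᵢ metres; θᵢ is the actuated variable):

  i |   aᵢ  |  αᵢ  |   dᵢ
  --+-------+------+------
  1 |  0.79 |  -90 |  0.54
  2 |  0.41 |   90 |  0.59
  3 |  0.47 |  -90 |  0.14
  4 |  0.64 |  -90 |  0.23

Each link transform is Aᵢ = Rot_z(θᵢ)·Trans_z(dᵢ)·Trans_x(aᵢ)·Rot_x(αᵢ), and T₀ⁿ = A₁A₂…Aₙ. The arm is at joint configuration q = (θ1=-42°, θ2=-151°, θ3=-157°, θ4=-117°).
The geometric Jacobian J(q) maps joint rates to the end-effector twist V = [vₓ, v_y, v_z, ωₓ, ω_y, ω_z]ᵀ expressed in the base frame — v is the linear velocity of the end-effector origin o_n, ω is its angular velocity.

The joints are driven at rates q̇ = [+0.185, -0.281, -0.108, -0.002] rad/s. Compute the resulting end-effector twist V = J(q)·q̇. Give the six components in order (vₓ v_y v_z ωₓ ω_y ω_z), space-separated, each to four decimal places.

o_n = [0.3199, 0.1267, 0.0811]
J₁: ẑ×o_n = [-0.1267, 0.3199, 0.0000], ω = ẑ
J2: z=[0.6691, 0.7431, 0.0000] o=[0.5871, -0.5286, 0.5400] → [-0.3411, 0.3071, 0.6371, 0.6691, 0.7431, 0.0000]
J3: z=[-0.3603, 0.3244, -0.8746] o=[0.7154, 0.1498, 0.7388] → [-0.2336, 0.1090, 0.1366, -0.3603, 0.3244, -0.8746]
J4: z=[-0.8699, -0.4554, 0.1894] o=[0.8233, -0.1945, 0.4066] → [0.0874, -0.3785, -0.5086, -0.8699, -0.4554, 0.1894]
V = J·q̇ = [0.0975, -0.0381, -0.1928, -0.1474, -0.2429, 0.2791]

0.0975 -0.0381 -0.1928 -0.1474 -0.2429 0.2791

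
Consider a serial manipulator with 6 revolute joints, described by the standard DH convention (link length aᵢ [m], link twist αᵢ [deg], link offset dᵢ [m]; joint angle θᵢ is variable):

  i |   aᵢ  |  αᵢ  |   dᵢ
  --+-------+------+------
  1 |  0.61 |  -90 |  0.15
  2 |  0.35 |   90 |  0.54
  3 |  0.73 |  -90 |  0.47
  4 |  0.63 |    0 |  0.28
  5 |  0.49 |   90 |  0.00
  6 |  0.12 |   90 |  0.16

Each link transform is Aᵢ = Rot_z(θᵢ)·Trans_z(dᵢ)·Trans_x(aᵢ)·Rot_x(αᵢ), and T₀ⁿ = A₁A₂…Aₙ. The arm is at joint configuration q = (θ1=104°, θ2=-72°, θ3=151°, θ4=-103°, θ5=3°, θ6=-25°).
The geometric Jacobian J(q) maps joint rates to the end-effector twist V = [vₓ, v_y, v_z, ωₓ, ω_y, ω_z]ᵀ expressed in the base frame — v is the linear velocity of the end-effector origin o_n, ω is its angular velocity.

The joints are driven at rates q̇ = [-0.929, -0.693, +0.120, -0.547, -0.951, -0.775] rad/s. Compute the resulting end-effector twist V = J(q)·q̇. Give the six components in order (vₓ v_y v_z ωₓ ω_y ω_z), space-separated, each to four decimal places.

o_n = [-0.2485, -1.0613, 0.6139]
J₁: ẑ×o_n = [1.0613, -0.2485, 0.0000], ω = ẑ
J2: z=[-0.9703, -0.2419, 0.0000] o=[-0.1476, 0.5919, 0.1500] → [-0.1122, 0.4501, 1.5797, -0.9703, -0.2419, 0.0000]
J3: z=[0.2301, -0.9228, 0.3090] o=[-0.6977, 0.5662, 0.4829] → [0.3820, 0.1087, 0.0401, 0.2301, -0.9228, 0.3090]
J4: z=[0.8849, 0.0662, -0.4611] o=[-0.8852, -0.1446, 0.0209] → [-0.3834, -0.8184, -0.8534, 0.8849, 0.0662, -0.4611]
J5: z=[0.8849, 0.0662, -0.4611] o=[-0.4388, -0.6387, 0.1994] → [-0.1674, -0.4546, -0.3866, 0.8849, 0.0662, -0.4611]
J6: z=[0.3589, 0.5340, 0.7655] o=[-0.2933, -1.0517, 0.4193] → [0.1113, -0.0355, -0.0274, 0.3589, 0.5340, 0.7655]
V = J·q̇ = [-0.5797, 0.8395, -0.2343, -0.9037, -0.4561, -0.7945]

-0.5797 0.8395 -0.2343 -0.9037 -0.4561 -0.7945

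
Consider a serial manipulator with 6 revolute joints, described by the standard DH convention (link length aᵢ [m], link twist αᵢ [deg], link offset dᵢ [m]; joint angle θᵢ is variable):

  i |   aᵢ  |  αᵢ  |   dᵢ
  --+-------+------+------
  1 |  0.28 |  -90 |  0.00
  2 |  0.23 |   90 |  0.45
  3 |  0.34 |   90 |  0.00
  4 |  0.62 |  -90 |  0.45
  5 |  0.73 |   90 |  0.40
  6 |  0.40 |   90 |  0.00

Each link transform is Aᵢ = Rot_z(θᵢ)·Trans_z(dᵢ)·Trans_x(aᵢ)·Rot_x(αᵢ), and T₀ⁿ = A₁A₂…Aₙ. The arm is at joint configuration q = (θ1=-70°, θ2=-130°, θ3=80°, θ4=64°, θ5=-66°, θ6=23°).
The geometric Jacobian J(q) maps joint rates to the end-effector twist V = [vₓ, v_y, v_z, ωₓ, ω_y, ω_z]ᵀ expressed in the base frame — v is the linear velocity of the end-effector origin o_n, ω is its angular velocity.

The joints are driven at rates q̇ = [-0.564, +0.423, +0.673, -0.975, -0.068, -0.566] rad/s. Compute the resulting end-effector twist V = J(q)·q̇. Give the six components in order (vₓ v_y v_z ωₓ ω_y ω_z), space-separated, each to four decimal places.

3.2201 0.7674 1.1497 0.8201 0.4240 -2.1471

o_n = [-0.1259, 1.8094, 0.5404]
J₁: ẑ×o_n = [-1.8094, -0.1259, 0.0000], ω = ẑ
J2: z=[0.9397, 0.3420, 0.0000] o=[0.0958, -0.2631, 0.0000] → [0.1848, -0.5079, 2.0234, 0.9397, 0.3420, 0.0000]
J3: z=[-0.2620, 0.7198, -0.6428] o=[0.4681, 0.0297, 0.1762] → [1.4062, 0.4772, -0.0387, -0.2620, 0.7198, -0.6428]
J4: z=[-0.3797, 0.5355, 0.7544] o=[0.7697, 0.1799, 0.2214] → [-1.0585, -0.5545, -0.1392, -0.3797, 0.5355, 0.7544]
J5: z=[-0.9123, -0.0814, -0.4013] o=[0.6940, 0.9420, 0.2389] → [0.3236, 0.6042, -0.8581, -0.9123, -0.0814, -0.4013]
J6: z=[-0.2946, -0.5502, 0.7814] o=[0.1214, 1.5162, 0.4272] → [-0.2915, -0.1599, -0.2225, -0.2946, -0.5502, 0.7814]
V = J·q̇ = [3.2201, 0.7674, 1.1497, 0.8201, 0.4240, -2.1471]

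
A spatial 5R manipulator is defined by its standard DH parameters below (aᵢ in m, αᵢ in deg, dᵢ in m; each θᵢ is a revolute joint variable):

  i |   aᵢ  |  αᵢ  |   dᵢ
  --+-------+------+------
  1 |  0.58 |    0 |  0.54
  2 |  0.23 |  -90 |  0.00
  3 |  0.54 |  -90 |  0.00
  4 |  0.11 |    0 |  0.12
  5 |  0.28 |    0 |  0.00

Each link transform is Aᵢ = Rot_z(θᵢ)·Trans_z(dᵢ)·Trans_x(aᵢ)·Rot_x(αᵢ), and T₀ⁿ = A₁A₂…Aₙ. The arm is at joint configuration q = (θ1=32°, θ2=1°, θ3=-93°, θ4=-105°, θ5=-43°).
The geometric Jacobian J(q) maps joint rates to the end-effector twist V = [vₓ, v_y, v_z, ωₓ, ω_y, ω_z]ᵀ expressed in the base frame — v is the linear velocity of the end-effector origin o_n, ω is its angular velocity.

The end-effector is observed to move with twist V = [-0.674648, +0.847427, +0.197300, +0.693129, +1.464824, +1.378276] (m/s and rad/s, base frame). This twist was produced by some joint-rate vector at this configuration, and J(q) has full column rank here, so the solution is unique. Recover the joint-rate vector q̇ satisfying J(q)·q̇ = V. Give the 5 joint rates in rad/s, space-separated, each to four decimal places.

0.5000 0.8060 0.8510 0.7770 0.6040

o_n = [0.6346, 0.7036, 0.8200]
J₁: ẑ×o_n = [-0.7036, 0.6346, 0.0000], ω = ẑ
J2: z=[0.0000, 0.0000, 1.0000] o=[0.4919, 0.3074, 0.5400] → [-0.3963, 0.1427, 0.0000, 0.0000, 0.0000, 1.0000]
J3: z=[-0.5446, 0.8387, 0.0000] o=[0.6848, 0.4326, 0.5400] → [0.2348, 0.1525, -0.1055, -0.5446, 0.8387, 0.0000]
J4: z=[0.8375, 0.5439, 0.0523] o=[0.6611, 0.4172, 1.0793] → [-0.1560, 0.2158, 0.2543, 0.8375, 0.5439, 0.0523]
J5: z=[0.8375, 0.5439, 0.0523] o=[0.7049, 0.5724, 1.0571] → [-0.1358, 0.1949, 0.1482, 0.8375, 0.5439, 0.0523]
q̇ = J⁺·V = [0.5000, 0.8060, 0.8510, 0.7770, 0.6040]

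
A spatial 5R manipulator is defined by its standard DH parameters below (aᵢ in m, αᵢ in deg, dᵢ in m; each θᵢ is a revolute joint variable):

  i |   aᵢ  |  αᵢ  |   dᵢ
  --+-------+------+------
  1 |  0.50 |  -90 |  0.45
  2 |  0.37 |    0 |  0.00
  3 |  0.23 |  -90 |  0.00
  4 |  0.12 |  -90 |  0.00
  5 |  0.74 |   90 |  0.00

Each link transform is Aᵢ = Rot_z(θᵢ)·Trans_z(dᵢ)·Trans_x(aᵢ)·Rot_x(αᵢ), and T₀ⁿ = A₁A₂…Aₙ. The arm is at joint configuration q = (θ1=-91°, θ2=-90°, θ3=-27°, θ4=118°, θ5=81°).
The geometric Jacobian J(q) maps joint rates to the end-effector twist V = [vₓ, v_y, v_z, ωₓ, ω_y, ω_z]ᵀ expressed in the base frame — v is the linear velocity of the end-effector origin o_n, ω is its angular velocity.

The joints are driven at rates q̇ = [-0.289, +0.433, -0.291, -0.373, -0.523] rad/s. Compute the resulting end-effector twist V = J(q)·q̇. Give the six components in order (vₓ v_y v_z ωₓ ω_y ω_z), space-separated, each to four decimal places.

o_n = [-0.2045, 0.2090, 0.5945]
J₁: ẑ×o_n = [-0.2090, -0.2045, 0.0000], ω = ẑ
J2: z=[0.9998, -0.0175, 0.0000] o=[-0.0087, -0.4999, 0.4500] → [-0.0025, -0.1445, 0.7054, 0.9998, -0.0175, 0.0000]
J3: z=[0.9998, -0.0175, 0.0000] o=[-0.0087, -0.4999, 0.8200] → [0.0039, 0.2255, 0.7054, 0.9998, -0.0175, 0.0000]
J4: z=[-0.0156, -0.8909, 0.4540] o=[-0.0069, -0.3955, 1.0249] → [0.1090, -0.0964, -0.1855, -0.0156, -0.8909, 0.4540]
J5: z=[0.4624, -0.4090, -0.7867] o=[-0.1133, -0.4192, 0.9747] → [0.6498, 0.2476, 0.2532, 0.4624, -0.4090, -0.7867]
V = J·q̇ = [-0.3223, -0.1626, 0.0369, -0.0941, 0.5437, -0.0469]

-0.3223 -0.1626 0.0369 -0.0941 0.5437 -0.0469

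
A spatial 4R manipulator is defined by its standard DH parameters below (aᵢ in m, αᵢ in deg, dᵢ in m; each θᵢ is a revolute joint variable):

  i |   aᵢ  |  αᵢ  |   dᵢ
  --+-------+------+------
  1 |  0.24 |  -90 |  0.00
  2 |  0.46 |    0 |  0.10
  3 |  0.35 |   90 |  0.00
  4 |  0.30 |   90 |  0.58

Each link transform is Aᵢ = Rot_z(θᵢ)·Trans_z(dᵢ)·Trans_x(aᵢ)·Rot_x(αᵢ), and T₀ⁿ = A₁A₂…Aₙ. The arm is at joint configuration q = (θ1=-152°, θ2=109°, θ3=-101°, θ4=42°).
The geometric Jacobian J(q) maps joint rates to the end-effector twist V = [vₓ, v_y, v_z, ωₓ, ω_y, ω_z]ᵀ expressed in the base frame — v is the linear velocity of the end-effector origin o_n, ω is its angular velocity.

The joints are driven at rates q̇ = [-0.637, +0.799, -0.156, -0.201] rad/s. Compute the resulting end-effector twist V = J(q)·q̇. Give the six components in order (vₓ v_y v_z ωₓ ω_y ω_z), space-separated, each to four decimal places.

-0.4202 0.3600 -0.3027 0.3266 -0.5546 -0.8360

o_n = [-0.5107, -0.6122, 0.0597]
J₁: ẑ×o_n = [0.6122, -0.5107, 0.0000], ω = ẑ
J2: z=[0.4695, -0.8829, 0.0000] o=[-0.2119, -0.1127, 0.0000] → [-0.0527, -0.0280, -0.4983, 0.4695, -0.8829, 0.0000]
J3: z=[0.4695, -0.8829, 0.0000] o=[-0.0327, -0.1307, -0.4349] → [-0.4367, -0.2322, -0.6481, 0.4695, -0.8829, 0.0000]
J4: z=[-0.1229, -0.0653, 0.9903] o=[-0.3388, -0.2934, -0.4836] → [0.2802, -0.1035, 0.0279, -0.1229, -0.0653, 0.9903]
V = J·q̇ = [-0.4202, 0.3600, -0.3027, 0.3266, -0.5546, -0.8360]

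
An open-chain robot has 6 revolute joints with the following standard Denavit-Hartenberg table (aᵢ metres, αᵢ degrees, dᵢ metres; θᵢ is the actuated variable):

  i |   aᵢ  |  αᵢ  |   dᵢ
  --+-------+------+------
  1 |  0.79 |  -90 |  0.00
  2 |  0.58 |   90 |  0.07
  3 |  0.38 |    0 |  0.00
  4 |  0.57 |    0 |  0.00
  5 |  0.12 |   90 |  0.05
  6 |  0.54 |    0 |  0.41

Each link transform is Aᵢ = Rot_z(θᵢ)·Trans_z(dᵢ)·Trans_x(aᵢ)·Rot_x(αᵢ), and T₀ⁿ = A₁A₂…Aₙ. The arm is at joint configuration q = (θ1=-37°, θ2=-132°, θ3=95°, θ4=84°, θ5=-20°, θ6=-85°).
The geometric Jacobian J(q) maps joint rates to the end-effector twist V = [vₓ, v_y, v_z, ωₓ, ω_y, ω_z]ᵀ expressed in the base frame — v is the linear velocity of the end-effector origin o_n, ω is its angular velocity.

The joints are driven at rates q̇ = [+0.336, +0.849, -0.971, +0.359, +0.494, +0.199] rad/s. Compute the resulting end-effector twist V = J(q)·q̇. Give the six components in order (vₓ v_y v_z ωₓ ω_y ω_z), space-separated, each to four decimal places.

0.2741 0.8138 -0.0901 0.6547 0.8024 0.4680

o_n = [1.4800, 0.0131, 0.3027]
J₁: ẑ×o_n = [-0.0131, 1.4800, 0.0000], ω = ẑ
J2: z=[0.6018, 0.7986, 0.0000] o=[0.6309, -0.4754, 0.0000] → [0.2417, -0.1821, -0.3841, 0.6018, 0.7986, 0.0000]
J3: z=[-0.5935, 0.4472, -0.6691] o=[0.3631, -0.1860, 0.4310] → [0.0758, -0.8235, -0.6177, -0.5935, 0.4472, -0.6691]
J4: z=[-0.5935, 0.4472, -0.6691] o=[0.6086, 0.1030, 0.4064] → [-0.1066, -0.6446, -0.3363, -0.5935, 0.4472, -0.6691]
J5: z=[-0.5935, 0.4472, -0.6691] o=[0.9192, -0.1185, -0.0171] → [0.2311, -0.1855, -0.3289, -0.5935, 0.4472, -0.6691]
J6: z=[0.3703, 0.8899, 0.2663] o=[0.9752, -0.1069, -0.1338] → [0.3565, -0.0272, -0.4047, 0.3703, 0.8899, 0.2663]
V = J·q̇ = [0.2741, 0.8138, -0.0901, 0.6547, 0.8024, 0.4680]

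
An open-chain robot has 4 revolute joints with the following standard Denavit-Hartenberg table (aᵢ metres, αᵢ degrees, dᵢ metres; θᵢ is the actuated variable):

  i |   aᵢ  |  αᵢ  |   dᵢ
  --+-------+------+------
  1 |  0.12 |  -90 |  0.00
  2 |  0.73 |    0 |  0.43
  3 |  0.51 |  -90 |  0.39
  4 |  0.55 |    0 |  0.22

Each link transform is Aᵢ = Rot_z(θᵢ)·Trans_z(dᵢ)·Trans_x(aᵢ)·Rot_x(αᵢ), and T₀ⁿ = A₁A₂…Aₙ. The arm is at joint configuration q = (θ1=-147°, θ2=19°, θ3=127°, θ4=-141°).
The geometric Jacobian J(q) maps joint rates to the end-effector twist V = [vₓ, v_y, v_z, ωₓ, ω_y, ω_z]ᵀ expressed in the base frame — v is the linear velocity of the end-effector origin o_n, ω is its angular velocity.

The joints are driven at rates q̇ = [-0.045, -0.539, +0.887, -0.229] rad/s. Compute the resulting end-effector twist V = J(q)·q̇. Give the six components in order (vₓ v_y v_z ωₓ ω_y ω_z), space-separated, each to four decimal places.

-0.3148 -0.0545 0.4830 0.0821 -0.3616 -0.2348

o_n = [0.1162, -1.3150, -0.1014]
J₁: ẑ×o_n = [1.3150, 0.1162, -0.0000], ω = ẑ
J2: z=[0.5446, -0.8387, 0.0000] o=[-0.1006, -0.0654, 0.0000] → [0.0851, 0.0553, -0.4988, 0.5446, -0.8387, 0.0000]
J3: z=[0.5446, -0.8387, 0.0000] o=[-0.4453, -0.8019, -0.2377] → [-0.1142, -0.0742, 0.1915, 0.5446, -0.8387, 0.0000]
J4: z=[0.4690, 0.3046, 0.8290] o=[0.1217, -0.8987, -0.5229] → [0.4735, -0.2022, -0.1936, 0.4690, 0.3046, 0.8290]
V = J·q̇ = [-0.3148, -0.0545, 0.4830, 0.0821, -0.3616, -0.2348]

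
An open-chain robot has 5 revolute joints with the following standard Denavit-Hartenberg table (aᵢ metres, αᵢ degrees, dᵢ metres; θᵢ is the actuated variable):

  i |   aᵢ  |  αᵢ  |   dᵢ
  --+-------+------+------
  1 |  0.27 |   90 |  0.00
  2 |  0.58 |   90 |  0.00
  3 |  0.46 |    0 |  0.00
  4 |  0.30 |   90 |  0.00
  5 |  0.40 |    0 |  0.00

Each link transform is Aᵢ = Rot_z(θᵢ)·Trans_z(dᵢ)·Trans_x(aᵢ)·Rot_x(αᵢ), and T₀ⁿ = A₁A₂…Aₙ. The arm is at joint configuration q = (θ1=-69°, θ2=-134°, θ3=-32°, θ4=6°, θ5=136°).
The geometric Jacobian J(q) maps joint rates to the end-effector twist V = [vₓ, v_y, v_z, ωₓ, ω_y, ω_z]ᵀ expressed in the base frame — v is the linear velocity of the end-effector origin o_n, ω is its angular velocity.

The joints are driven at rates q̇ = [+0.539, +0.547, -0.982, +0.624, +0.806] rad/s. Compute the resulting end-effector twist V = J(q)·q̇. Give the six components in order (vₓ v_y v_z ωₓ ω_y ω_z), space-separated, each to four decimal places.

o_n = [0.0135, 0.6601, -0.5127]
J₁: ẑ×o_n = [-0.6601, 0.0135, 0.0000], ω = ẑ
J2: z=[-0.9336, -0.3584, 0.0000] o=[0.0968, -0.2521, 0.0000] → [0.1838, -0.4787, -0.8814, -0.9336, -0.3584, 0.0000]
J3: z=[-0.2578, 0.6716, 0.6947] o=[-0.0476, 0.1241, -0.4172] → [-0.4365, 0.0178, -0.1792, -0.2578, 0.6716, 0.6947]
J4: z=[-0.2578, 0.6716, 0.6947] o=[0.0828, 0.4644, -0.6978] → [-0.0116, -0.0005, -0.0039, -0.2578, 0.6716, 0.6947]
J5: z=[0.9482, 0.0378, 0.3153] o=[0.1385, 0.6864, -0.8918] → [0.0226, -0.3988, -0.0202, 0.9482, 0.0378, 0.3153]
V = J·q̇ = [0.1843, -0.5938, -0.3249, 0.3459, -0.4060, 0.5445]

0.1843 -0.5938 -0.3249 0.3459 -0.4060 0.5445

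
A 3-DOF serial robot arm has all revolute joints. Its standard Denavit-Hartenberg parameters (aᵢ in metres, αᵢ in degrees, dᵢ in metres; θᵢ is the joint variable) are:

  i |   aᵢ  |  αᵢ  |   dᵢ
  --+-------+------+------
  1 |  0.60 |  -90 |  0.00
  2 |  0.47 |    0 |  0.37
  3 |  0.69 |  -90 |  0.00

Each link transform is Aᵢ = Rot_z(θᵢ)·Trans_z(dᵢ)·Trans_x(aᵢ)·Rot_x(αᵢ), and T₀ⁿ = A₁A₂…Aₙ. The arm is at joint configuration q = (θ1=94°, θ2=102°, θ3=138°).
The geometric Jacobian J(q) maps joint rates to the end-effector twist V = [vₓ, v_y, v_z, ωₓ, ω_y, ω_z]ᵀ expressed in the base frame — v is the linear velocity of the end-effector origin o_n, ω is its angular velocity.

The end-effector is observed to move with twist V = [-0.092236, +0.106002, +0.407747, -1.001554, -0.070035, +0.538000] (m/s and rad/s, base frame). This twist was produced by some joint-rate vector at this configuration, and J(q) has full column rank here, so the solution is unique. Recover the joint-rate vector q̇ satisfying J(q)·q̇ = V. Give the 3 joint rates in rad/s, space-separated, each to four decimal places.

o_n = [-0.3801, 0.1311, 0.1378]
J₁: ẑ×o_n = [-0.1311, -0.3801, 0.0000], ω = ẑ
J2: z=[-0.9976, -0.0698, 0.0000] o=[-0.0419, 0.5985, 0.0000] → [-0.0096, 0.1375, 0.4427, -0.9976, -0.0698, 0.0000]
J3: z=[-0.9976, -0.0698, 0.0000] o=[-0.4041, 0.4752, -0.4597] → [-0.0417, 0.5961, 0.3450, -0.9976, -0.0698, 0.0000]
q̇ = J⁺·V = [0.5380, 0.6280, 0.3760]

0.5380 0.6280 0.3760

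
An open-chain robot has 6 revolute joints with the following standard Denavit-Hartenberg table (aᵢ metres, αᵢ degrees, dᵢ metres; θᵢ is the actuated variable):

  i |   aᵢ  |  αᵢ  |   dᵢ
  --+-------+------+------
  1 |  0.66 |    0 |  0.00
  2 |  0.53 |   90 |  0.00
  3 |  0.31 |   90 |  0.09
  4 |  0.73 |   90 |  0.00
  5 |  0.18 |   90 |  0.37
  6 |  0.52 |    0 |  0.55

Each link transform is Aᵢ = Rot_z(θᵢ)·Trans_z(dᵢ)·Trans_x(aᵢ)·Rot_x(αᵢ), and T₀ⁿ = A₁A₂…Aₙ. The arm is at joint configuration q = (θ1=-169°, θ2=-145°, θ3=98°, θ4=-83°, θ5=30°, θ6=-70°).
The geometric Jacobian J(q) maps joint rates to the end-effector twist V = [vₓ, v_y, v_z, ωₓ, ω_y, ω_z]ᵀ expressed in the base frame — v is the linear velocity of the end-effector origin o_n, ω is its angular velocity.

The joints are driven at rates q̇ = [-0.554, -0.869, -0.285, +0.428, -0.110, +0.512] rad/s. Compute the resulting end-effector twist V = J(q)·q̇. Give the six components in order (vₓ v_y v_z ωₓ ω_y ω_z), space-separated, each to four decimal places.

1.3227 1.5936 0.5954 -0.4023 0.3401 -1.2861

o_n = [-1.4048, 0.8186, 0.5409]
J₁: ẑ×o_n = [-0.8186, -1.4048, 0.0000], ω = ẑ
J2: z=[0.0000, 0.0000, 1.0000] o=[-0.6479, -0.1259, 0.0000] → [-0.9446, -0.7569, 0.0000, 0.0000, 0.0000, 1.0000]
J3: z=[0.7193, -0.6947, 0.0000] o=[-0.2797, 0.2553, 0.0000] → [-0.3757, -0.3891, -0.3763, 0.7193, -0.6947, 0.0000]
J4: z=[0.6879, 0.7123, 0.1392] o=[-0.2449, 0.1618, 0.3070] → [0.0752, -0.3223, 1.2781, 0.6879, 0.7123, 0.1392]
J5: z=[0.0083, 0.1840, -0.9829] o=[-0.7747, 0.6562, 0.3951] → [0.1865, 0.6181, 0.1173, 0.0083, 0.1840, -0.9829]
J6: z=[-0.9586, -0.2783, -0.0602] o=[-0.8229, 0.8940, 0.0628] → [-0.1376, 0.4934, -0.0897, -0.9586, -0.2783, -0.0602]
V = J·q̇ = [1.3227, 1.5936, 0.5954, -0.4023, 0.3401, -1.2861]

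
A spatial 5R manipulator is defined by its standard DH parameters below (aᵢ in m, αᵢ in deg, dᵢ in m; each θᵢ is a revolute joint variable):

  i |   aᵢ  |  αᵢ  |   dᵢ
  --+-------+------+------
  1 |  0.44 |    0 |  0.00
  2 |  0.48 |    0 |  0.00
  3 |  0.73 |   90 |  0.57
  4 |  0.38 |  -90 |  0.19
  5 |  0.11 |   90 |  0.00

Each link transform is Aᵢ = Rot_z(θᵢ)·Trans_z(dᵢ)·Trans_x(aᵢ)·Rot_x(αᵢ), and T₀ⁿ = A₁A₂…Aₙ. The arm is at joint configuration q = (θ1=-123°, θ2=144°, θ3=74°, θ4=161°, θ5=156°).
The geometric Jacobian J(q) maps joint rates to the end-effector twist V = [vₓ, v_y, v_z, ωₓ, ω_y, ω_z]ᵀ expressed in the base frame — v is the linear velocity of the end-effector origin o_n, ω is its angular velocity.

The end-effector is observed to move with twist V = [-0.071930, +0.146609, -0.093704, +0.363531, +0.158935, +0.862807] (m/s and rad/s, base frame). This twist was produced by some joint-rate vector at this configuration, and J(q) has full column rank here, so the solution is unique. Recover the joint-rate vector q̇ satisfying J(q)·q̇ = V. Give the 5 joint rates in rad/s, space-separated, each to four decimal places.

o_n = [0.3126, 0.2796, 0.6610]
J₁: ẑ×o_n = [-0.2796, 0.3126, 0.0000], ω = ẑ
J2: z=[0.0000, 0.0000, 1.0000] o=[-0.2396, -0.3690, 0.0000] → [-0.6486, 0.5522, 0.0000, 0.0000, 0.0000, 1.0000]
J3: z=[0.0000, 0.0000, 1.0000] o=[0.2085, -0.1970, 0.0000] → [-0.4766, 0.1041, 0.0000, 0.0000, 0.0000, 1.0000]
J4: z=[0.9962, 0.0872, 0.0000] o=[0.1449, 0.5302, 0.5700] → [0.0079, -0.0907, -0.2643, 0.9962, 0.0872, 0.0000]
J5: z=[0.0284, -0.3243, -0.9455] o=[0.3654, 0.1889, 0.6937] → [0.0964, 0.0509, -0.0146, 0.0284, -0.3243, -0.9455]
q̇ = J⁺·V = [0.9230, -0.0970, -0.3310, 0.3760, -0.3890]

0.9230 -0.0970 -0.3310 0.3760 -0.3890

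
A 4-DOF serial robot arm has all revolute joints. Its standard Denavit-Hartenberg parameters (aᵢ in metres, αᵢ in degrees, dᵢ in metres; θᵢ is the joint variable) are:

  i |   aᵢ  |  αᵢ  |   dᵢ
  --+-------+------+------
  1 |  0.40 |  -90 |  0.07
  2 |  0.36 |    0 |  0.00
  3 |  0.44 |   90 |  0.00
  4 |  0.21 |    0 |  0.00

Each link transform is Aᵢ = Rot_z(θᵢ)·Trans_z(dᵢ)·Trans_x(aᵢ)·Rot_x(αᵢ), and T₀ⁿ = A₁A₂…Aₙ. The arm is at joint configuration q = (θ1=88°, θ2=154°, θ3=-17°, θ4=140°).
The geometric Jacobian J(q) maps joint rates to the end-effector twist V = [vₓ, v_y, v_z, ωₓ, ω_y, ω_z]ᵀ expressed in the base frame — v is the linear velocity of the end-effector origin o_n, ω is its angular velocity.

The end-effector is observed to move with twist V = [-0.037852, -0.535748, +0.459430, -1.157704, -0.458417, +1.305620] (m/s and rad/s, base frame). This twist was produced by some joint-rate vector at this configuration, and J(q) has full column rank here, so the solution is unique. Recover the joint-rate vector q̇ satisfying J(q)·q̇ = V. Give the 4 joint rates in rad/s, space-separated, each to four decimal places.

0.7710 0.9080 0.2330 -0.7310

o_n = [-0.1394, -0.1229, -0.2782]
J₁: ẑ×o_n = [0.1229, -0.1394, 0.0000], ω = ẑ
J2: z=[-0.9994, 0.0349, 0.0000] o=[0.0140, 0.3998, 0.0700] → [-0.0122, -0.3480, 0.5277, -0.9994, 0.0349, 0.0000]
J3: z=[-0.9994, 0.0349, 0.0000] o=[0.0027, 0.0764, -0.0878] → [-0.0066, -0.1903, 0.2041, -0.9994, 0.0349, 0.0000]
J4: z=[0.0238, 0.6816, -0.7314] o=[-0.0086, -0.2452, -0.3879] → [0.1642, 0.0930, 0.0921, 0.0238, 0.6816, -0.7314]
q̇ = J⁺·V = [0.7710, 0.9080, 0.2330, -0.7310]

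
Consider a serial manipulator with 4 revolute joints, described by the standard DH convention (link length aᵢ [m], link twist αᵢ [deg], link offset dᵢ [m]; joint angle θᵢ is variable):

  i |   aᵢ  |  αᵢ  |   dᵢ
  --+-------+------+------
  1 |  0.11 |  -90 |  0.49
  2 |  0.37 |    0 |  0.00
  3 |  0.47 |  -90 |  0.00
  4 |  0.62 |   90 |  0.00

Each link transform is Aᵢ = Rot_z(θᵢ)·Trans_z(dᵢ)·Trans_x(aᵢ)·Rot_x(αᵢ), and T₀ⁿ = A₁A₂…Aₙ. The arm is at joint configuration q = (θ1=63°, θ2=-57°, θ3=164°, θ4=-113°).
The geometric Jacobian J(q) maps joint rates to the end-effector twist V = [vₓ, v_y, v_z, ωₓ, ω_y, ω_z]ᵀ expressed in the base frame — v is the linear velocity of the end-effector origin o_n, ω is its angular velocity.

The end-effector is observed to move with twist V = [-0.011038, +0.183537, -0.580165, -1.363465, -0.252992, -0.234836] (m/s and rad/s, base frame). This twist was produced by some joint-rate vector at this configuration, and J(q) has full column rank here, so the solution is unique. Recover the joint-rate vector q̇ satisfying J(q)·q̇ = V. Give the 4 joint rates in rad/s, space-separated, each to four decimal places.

o_n = [-0.3973, 0.4773, 0.5825]
J₁: ẑ×o_n = [-0.4773, -0.3973, 0.0000], ω = ẑ
J2: z=[-0.8910, 0.4540, 0.0000] o=[0.0499, 0.0980, 0.4900] → [0.0420, 0.0824, -0.1349, -0.8910, 0.4540, 0.0000]
J3: z=[-0.8910, 0.4540, 0.0000] o=[0.1414, 0.2776, 0.8003] → [-0.0989, -0.1941, 0.0666, -0.8910, 0.4540, 0.0000]
J4: z=[-0.4342, -0.8521, 0.2924] o=[0.0790, 0.1551, 0.3508] → [-0.2916, -0.0387, -0.5458, -0.4342, -0.8521, 0.2924]
q̇ = J⁺·V = [-0.4930, 0.8510, 0.2490, 0.8830]

-0.4930 0.8510 0.2490 0.8830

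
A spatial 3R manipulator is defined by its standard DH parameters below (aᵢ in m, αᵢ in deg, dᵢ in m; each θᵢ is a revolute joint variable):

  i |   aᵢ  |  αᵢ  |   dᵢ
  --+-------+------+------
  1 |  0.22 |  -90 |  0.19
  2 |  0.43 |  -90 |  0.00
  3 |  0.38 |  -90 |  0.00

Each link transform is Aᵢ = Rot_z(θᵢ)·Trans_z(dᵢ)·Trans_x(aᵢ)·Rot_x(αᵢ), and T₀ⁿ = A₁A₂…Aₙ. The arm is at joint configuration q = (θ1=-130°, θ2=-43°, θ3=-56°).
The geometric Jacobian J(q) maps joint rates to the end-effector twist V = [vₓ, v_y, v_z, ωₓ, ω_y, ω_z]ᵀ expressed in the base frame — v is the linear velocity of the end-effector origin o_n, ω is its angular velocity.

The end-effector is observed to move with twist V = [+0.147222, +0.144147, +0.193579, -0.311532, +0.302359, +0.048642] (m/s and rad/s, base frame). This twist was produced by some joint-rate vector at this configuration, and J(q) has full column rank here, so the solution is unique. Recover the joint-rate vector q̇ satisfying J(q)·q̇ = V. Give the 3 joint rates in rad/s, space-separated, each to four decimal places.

o_n = [-0.2021, -0.7310, 0.6282]
J₁: ẑ×o_n = [0.7310, -0.2021, 0.0000], ω = ẑ
J2: z=[0.7660, -0.6428, 0.0000] o=[-0.1414, -0.1685, 0.1900] → [-0.2817, -0.3357, -0.4699, 0.7660, -0.6428, 0.0000]
J3: z=[-0.4384, -0.5224, -0.7314] o=[-0.3436, -0.4094, 0.4833] → [-0.3109, -0.0399, 0.2149, -0.4384, -0.5224, -0.7314]
q̇ = J⁺·V = [0.0150, -0.4330, -0.0460]

0.0150 -0.4330 -0.0460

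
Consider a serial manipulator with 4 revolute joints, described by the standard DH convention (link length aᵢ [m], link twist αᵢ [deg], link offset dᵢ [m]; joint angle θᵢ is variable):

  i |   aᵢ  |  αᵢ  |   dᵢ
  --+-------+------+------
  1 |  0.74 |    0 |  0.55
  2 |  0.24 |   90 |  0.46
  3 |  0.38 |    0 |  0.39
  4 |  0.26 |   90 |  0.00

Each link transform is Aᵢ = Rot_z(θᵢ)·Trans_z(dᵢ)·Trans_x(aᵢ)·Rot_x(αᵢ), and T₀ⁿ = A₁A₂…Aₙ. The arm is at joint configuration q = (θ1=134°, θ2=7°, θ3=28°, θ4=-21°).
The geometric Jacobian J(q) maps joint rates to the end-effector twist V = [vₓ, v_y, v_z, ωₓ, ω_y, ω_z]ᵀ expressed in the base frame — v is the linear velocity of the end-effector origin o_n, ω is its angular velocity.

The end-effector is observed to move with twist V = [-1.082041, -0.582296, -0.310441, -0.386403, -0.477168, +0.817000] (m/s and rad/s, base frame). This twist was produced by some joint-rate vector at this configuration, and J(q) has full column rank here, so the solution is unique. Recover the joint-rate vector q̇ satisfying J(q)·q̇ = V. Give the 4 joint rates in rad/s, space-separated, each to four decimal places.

0.6160 0.2010 -0.4530 -0.1610

o_n = [-0.9164, 1.3600, 1.2201]
J₁: ẑ×o_n = [-1.3600, -0.9164, 0.0000], ω = ẑ
J2: z=[0.0000, 0.0000, 1.0000] o=[-0.5140, 0.5323, 0.5500] → [-0.8277, -0.4024, 0.0000, 0.0000, 0.0000, 1.0000]
J3: z=[0.6293, 0.7771, 0.0000] o=[-0.7006, 0.6833, 1.0100] → [0.1633, -0.1322, 0.5936, 0.6293, 0.7771, 0.0000]
J4: z=[0.6293, 0.7771, 0.0000] o=[-0.7159, 1.1976, 1.1884] → [0.0246, -0.0199, 0.2581, 0.6293, 0.7771, 0.0000]
q̇ = J⁺·V = [0.6160, 0.2010, -0.4530, -0.1610]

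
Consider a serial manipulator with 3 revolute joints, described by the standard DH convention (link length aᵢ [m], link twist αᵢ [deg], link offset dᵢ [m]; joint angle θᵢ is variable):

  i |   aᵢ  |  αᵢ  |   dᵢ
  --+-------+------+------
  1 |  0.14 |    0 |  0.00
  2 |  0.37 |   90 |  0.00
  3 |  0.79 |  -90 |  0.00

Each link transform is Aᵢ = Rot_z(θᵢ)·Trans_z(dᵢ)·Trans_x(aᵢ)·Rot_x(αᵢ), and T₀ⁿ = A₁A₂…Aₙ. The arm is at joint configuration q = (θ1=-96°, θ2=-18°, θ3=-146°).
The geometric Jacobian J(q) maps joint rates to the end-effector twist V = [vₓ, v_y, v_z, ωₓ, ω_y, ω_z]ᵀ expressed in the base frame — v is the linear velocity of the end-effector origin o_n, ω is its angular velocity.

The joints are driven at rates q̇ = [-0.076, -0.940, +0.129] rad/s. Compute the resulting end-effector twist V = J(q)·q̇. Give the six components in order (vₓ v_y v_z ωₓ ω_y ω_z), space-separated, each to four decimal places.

0.2307 -0.1687 -0.0845 -0.1178 0.0525 -1.0160

o_n = [0.1013, 0.1211, -0.4418]
J₁: ẑ×o_n = [-0.1211, 0.1013, 0.0000], ω = ẑ
J2: z=[0.0000, 0.0000, 1.0000] o=[-0.0146, -0.1392, 0.0000] → [-0.2603, 0.1159, 0.0000, 0.0000, 0.0000, 1.0000]
J3: z=[-0.9135, 0.4067, 0.0000] o=[-0.1651, -0.4772, 0.0000] → [-0.1797, -0.4036, -0.6549, -0.9135, 0.4067, 0.0000]
V = J·q̇ = [0.2307, -0.1687, -0.0845, -0.1178, 0.0525, -1.0160]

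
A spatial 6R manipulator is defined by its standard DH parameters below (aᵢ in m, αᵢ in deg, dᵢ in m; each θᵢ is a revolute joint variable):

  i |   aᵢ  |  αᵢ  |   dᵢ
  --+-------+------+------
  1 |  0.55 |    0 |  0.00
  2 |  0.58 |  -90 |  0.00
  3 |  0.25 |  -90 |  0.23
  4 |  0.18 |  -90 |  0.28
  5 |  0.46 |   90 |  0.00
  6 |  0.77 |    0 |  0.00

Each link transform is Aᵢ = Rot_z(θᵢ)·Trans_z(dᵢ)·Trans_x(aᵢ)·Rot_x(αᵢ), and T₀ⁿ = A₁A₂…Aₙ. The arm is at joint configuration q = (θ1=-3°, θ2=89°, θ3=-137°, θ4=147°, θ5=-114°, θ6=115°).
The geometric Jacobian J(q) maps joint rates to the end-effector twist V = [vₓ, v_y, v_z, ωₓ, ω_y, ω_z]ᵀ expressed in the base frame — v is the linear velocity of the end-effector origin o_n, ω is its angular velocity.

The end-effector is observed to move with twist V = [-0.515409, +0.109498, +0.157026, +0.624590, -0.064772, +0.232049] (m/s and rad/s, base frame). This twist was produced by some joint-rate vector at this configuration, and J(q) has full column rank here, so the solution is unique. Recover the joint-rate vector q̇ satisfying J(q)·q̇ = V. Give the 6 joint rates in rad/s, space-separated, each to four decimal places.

0.3110 0.1640 -0.1210 -0.3710 -0.3430 -0.4400

o_n = [-0.1244, 1.0476, 0.1343]
J₁: ẑ×o_n = [-1.0476, -0.1244, 0.0000], ω = ẑ
J2: z=[0.0000, 0.0000, 1.0000] o=[0.5492, -0.0288, 0.0000] → [-1.0764, -0.6736, 0.0000, 0.0000, 0.0000, 1.0000]
J3: z=[-0.9976, 0.0698, 0.0000] o=[0.5897, 0.5498, 0.0000] → [0.0094, 0.1340, -0.4468, -0.9976, 0.0698, 0.0000]
J4: z=[0.0476, 0.6803, 0.7314] o=[0.3475, 0.3835, 0.1705] → [-0.5103, -0.3434, 0.3526, 0.0476, 0.6803, 0.7314]
J5: z=[-0.8088, 0.4559, -0.3714] o=[0.4663, 0.6772, 0.2723] → [0.0747, 0.1078, -0.0303, -0.8088, 0.4559, -0.3714]
J6: z=[-0.5548, -0.8010, 0.2251] o=[0.3767, 0.8558, 0.6867] → [0.3992, -0.4192, -0.5077, -0.5548, -0.8010, 0.2251]
q̇ = J⁺·V = [0.3110, 0.1640, -0.1210, -0.3710, -0.3430, -0.4400]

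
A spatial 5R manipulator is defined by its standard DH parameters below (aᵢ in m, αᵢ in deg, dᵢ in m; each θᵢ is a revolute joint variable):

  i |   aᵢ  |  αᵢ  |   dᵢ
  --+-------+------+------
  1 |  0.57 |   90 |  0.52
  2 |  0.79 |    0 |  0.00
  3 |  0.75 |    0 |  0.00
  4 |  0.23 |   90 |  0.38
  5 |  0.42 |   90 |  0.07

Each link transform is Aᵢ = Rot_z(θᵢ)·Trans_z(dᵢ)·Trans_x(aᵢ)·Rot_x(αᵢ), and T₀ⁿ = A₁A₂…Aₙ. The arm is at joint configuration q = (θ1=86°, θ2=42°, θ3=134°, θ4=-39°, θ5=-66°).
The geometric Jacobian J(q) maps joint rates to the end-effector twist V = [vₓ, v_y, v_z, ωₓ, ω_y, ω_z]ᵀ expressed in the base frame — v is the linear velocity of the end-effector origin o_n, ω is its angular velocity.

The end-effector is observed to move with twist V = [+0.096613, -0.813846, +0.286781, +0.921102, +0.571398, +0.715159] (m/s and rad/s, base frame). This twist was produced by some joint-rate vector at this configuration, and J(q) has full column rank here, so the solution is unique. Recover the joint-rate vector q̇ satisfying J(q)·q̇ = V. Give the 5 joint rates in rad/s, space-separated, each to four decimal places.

o_n = [0.0077, 0.1634, 1.4255]
J₁: ẑ×o_n = [-0.1634, 0.0077, 0.0000], ω = ẑ
J2: z=[0.9976, -0.0698, 0.0000] o=[0.0398, 0.5686, 0.5200] → [-0.0632, -0.9033, -0.4065, 0.9976, -0.0698, 0.0000]
J3: z=[0.9976, -0.0698, 0.0000] o=[0.0807, 1.1543, 1.0486] → [-0.0263, -0.3760, -0.9936, 0.9976, -0.0698, 0.0000]
J4: z=[0.9976, -0.0698, 0.0000] o=[0.0285, 0.4079, 1.1009] → [-0.0226, -0.3238, -0.2454, 0.9976, -0.0698, 0.0000]
J5: z=[0.0476, 0.6803, 0.7314] o=[0.3959, 0.2136, 1.2578] → [0.1508, -0.2918, 0.2617, 0.0476, 0.6803, 0.7314]
q̇ = J⁺·V = [0.0350, 0.4860, -0.4510, 0.8440, 0.9300]

0.0350 0.4860 -0.4510 0.8440 0.9300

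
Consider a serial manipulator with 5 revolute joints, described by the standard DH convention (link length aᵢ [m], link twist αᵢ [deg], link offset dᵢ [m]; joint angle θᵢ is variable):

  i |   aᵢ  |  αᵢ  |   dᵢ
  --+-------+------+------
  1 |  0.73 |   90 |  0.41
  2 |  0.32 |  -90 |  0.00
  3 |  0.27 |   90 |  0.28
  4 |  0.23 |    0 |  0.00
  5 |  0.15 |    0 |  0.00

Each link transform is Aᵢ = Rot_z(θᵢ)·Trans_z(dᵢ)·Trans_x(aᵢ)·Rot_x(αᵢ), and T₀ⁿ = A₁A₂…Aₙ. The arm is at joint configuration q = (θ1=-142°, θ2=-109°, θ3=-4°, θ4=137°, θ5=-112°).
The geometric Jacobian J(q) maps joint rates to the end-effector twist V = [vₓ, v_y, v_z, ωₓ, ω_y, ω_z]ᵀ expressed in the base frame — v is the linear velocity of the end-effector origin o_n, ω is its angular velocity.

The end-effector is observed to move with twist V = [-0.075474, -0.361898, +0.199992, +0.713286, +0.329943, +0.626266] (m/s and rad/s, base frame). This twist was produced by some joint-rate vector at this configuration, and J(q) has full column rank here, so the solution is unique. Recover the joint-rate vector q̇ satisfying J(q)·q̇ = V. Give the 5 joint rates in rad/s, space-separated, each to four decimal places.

0.4190 0.5810 -0.7910 0.1480 -0.9100

o_n = [-0.8152, -0.6159, -0.2797]
J₁: ẑ×o_n = [0.6159, -0.8152, 0.0000], ω = ẑ
J2: z=[-0.6157, 0.7880, 0.0000] o=[-0.5752, -0.4494, 0.4100] → [-0.5435, -0.4246, 0.2916, -0.6157, 0.7880, 0.0000]
J3: z=[-0.7451, -0.5821, -0.3256] o=[-0.4932, -0.3853, 0.1074] → [0.1503, -0.1836, -0.0157, -0.7451, -0.5821, -0.3256]
J4: z=[-0.6321, 0.7721, 0.0660] o=[-0.6443, -0.4795, -0.2384] → [-0.0229, -0.0374, 0.2182, -0.6321, 0.7721, 0.0660]
J5: z=[-0.6321, 0.7721, 0.0660] o=[-0.7970, -0.6136, -0.1308] → [-0.1148, -0.0953, 0.0155, -0.6321, 0.7721, 0.0660]
q̇ = J⁺·V = [0.4190, 0.5810, -0.7910, 0.1480, -0.9100]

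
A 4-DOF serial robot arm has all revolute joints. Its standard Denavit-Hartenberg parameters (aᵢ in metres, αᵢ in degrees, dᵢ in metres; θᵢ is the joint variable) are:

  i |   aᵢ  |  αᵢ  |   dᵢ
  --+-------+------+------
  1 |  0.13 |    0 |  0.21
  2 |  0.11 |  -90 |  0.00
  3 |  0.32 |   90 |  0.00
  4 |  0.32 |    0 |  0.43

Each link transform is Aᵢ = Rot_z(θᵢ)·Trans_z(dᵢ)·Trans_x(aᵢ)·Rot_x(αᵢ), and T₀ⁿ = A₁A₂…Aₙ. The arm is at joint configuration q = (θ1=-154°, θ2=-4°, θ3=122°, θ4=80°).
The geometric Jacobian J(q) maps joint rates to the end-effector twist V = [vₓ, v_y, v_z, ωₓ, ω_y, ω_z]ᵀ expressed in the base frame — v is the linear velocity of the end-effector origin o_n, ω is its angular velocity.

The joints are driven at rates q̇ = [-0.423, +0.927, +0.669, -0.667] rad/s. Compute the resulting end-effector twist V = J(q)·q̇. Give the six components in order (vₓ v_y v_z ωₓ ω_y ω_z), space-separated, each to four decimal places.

0.6035 0.1931 -0.2891 0.7751 -0.4084 0.8575

o_n = [-0.2544, -0.4524, -0.3364]
J₁: ẑ×o_n = [0.4524, -0.2544, 0.0000], ω = ẑ
J2: z=[0.0000, 0.0000, 1.0000] o=[-0.1168, -0.0570, 0.2100] → [0.3954, -0.1375, 0.0000, 0.0000, 0.0000, 1.0000]
J3: z=[0.3746, -0.9272, 0.0000] o=[-0.2188, -0.0982, 0.2100] → [0.5066, 0.2047, -0.1656, 0.3746, -0.9272, 0.0000]
J4: z=[-0.7863, -0.3177, -0.5299] o=[-0.0616, -0.0347, -0.0614] → [-0.1340, -0.1141, 0.2673, -0.7863, -0.3177, -0.5299]
V = J·q̇ = [0.6035, 0.1931, -0.2891, 0.7751, -0.4084, 0.8575]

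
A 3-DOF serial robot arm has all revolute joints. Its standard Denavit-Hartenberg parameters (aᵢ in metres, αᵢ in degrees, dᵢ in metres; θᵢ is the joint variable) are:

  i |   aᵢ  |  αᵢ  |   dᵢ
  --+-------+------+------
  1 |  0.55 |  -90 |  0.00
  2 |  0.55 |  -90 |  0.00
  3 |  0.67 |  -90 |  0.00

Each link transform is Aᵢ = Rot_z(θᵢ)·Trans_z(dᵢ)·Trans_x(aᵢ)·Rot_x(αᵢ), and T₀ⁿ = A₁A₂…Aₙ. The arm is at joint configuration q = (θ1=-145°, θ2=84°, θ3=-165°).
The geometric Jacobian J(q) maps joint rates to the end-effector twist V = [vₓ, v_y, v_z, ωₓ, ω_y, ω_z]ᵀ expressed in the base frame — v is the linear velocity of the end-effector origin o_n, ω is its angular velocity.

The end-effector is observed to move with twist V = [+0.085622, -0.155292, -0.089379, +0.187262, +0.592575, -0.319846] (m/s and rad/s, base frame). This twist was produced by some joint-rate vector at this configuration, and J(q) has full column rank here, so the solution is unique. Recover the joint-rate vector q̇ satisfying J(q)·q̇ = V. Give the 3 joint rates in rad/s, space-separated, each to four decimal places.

-0.2680 -0.3780 0.4960

o_n = [-0.3428, -0.4517, 0.0966]
J₁: ẑ×o_n = [0.4517, -0.3428, 0.0000], ω = ẑ
J2: z=[0.5736, -0.8192, 0.0000] o=[-0.4505, -0.3155, 0.0000] → [-0.0792, -0.0554, 0.0102, 0.5736, -0.8192, 0.0000]
J3: z=[0.8147, 0.5704, -0.1045] o=[-0.4976, -0.3484, -0.5470] → [0.3564, -0.5405, -0.1725, 0.8147, 0.5704, -0.1045]
q̇ = J⁺·V = [-0.2680, -0.3780, 0.4960]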